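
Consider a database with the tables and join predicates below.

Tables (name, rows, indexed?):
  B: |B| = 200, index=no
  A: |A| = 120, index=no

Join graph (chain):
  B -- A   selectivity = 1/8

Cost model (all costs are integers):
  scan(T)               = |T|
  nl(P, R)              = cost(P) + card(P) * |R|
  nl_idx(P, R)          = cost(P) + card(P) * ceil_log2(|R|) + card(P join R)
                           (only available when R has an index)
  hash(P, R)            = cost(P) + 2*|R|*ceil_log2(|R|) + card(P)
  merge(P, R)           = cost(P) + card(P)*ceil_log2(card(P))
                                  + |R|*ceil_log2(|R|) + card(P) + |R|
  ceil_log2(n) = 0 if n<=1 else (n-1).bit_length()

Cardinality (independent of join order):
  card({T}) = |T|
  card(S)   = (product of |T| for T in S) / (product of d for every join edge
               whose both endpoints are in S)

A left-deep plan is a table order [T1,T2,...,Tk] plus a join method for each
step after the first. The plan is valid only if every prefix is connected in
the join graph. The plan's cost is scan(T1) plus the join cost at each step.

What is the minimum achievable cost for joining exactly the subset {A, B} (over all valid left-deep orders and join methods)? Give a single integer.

Selinger DP over subsets of {A,B}:
  {B}: scan cost=200, card=200
  {A}: scan cost=120, card=120
  {AB}: card=3000; try (A,hash)→2080, (B,merge)→2880, (A,merge)→2960, (B,hash)→3440, (B,nl)→24120, (A,nl)→24200; best=2080 via (A,hash)

2080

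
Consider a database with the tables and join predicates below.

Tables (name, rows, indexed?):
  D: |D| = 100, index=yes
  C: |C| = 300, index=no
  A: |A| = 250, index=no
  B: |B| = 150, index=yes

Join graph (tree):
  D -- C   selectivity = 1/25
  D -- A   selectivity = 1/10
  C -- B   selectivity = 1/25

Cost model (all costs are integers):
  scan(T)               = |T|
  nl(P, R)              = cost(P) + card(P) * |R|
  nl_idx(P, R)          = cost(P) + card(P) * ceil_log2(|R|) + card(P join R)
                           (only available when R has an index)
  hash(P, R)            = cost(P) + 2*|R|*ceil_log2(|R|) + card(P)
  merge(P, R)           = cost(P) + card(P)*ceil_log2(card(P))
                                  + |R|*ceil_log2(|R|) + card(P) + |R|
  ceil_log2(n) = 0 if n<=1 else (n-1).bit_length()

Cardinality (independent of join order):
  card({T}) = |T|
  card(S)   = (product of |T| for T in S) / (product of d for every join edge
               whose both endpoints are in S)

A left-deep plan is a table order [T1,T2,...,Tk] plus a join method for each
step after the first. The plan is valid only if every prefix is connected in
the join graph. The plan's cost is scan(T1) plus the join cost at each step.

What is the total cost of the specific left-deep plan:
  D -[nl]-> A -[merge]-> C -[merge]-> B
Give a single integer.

step 1: scan D: cost=100, card=100
step 2: join A via nl
    card(P join A) = 100*250/(10) = 2500
    cost = 100 + 100*250 = 25100
step 3: join C via merge
    card(P join C) = 2500*300/(25) = 30000
    cost = 25100 + 2500*12 + 300*9 + 2500 + 300 = 60600
step 4: join B via merge
    card(P join B) = 30000*150/(25) = 180000
    cost = 60600 + 30000*15 + 150*8 + 30000 + 150 = 541950

541950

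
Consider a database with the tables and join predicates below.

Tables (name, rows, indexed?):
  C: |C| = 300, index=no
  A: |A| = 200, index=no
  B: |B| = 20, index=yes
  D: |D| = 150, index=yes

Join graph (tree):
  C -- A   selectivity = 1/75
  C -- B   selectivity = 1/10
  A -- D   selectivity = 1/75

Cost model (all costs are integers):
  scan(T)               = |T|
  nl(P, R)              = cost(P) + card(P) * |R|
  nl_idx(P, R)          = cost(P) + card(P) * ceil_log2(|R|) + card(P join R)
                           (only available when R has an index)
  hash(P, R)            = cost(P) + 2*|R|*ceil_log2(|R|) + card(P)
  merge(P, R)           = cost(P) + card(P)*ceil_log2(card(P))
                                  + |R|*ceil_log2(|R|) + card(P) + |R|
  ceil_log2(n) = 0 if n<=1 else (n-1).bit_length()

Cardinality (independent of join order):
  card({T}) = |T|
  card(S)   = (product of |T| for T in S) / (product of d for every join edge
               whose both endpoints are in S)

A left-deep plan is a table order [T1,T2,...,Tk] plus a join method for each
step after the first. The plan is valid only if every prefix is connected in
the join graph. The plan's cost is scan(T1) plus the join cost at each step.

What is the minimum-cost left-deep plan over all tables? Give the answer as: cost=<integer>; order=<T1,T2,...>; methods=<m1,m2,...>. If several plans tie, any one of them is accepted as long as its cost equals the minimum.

cost=8600; order=C,B,A,D; methods=hash,hash,hash

Selinger DP (subsets sized 1..n):
  {C}: scan cost=300, card=300
  {A}: scan cost=200, card=200
  {B}: scan cost=20, card=20
  {D}: scan cost=150, card=150
  {AC}: card=800; try (A,hash)→3800, (C,merge)→5000, (A,merge)→5100, (C,hash)→5800, (C,nl)→60200, (A,nl)→60300; best=3800 via (A,hash)
  {BC}: card=600; try (B,hash)→800, (B,nl_idx)→2400, (C,merge)→3140, (B,merge)→3420, (C,hash)→5440, (C,nl)→6020 …(+1); best=800 via (B,hash)
  {AD}: card=400; try (D,nl_idx)→2200, (D,hash)→2800, (A,merge)→3300, (D,merge)→3350, (A,hash)→3500, (A,nl)→30150 …(+1); best=2200 via (D,nl_idx)
  {ABC}: card=1600; try (A,hash)→4600, (B,hash)→4800, (A,merge)→9200, (B,nl_idx)→9400, (B,merge)→12720, (B,nl)→19800 …(+1); best=4600 via (A,hash)
  {ACD}: card=1600; try (D,hash)→7000, (C,hash)→8000, (C,merge)→9200, (D,nl_idx)→11800, (D,merge)→13950, (C,nl)→122200 …(+1); best=7000 via (D,hash)
  {ABCD}: card=3200; try (D,hash)→8600, (B,hash)→8800, (B,nl_idx)→18200, (D,nl_idx)→20600, (D,merge)→25150, (B,merge)→26320 …(+2); best=8600 via (D,hash)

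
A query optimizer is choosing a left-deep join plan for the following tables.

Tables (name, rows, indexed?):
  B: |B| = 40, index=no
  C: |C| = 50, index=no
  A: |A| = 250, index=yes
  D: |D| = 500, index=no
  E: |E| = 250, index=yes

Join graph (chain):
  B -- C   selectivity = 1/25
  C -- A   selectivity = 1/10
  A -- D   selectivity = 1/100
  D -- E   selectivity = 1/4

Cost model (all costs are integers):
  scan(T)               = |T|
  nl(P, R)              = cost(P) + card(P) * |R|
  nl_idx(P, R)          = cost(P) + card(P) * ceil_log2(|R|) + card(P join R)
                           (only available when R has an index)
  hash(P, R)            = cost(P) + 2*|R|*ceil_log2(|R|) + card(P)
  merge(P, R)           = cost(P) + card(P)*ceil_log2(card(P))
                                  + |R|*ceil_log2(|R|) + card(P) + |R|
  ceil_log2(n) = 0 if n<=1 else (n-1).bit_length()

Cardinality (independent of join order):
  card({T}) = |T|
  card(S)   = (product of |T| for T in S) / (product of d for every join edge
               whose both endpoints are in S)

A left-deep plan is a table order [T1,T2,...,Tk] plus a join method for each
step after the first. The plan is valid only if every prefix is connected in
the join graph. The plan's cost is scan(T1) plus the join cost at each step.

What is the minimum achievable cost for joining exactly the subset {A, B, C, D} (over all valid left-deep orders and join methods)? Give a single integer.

Selinger DP over subsets of {A,B,C,D}:
  {B}: scan cost=40, card=40
  {C}: scan cost=50, card=50
  {A}: scan cost=250, card=250
  {D}: scan cost=500, card=500
  {BC}: card=80; try (B,hash)→580, (C,merge)→670, (C,hash)→680, (B,merge)→680, (C,nl)→2040, (B,nl)→2050; best=580 via (B,hash)
  {AC}: card=1250; try (C,hash)→1100, (A,nl_idx)→1700, (A,merge)→2650, (C,merge)→2850, (A,hash)→4100, (A,nl)→12550 …(+1); best=1100 via (C,hash)
  {AD}: card=1250; try (A,hash)→5000, (A,nl_idx)→5750, (D,merge)→7500, (A,merge)→7750, (D,hash)→9500, (D,nl)→125250 …(+1); best=5000 via (A,hash)
  {ABC}: card=2000; try (B,hash)→2830, (A,nl_idx)→3220, (A,merge)→3470, (A,hash)→4660, (B,merge)→16380, (A,nl)→20580 …(+1); best=2830 via (B,hash)
  {ACD}: card=6250; try (C,hash)→6850, (D,hash)→11350, (C,merge)→20350, (D,merge)→21100, (C,nl)→67500, (D,nl)→626100; best=6850 via (C,hash)
  {ABCD}: card=10000; try (B,hash)→13580, (D,hash)→13830, (D,merge)→31830, (B,merge)→94630, (B,nl)→256850, (D,nl)→1002830; best=13580 via (B,hash)

13580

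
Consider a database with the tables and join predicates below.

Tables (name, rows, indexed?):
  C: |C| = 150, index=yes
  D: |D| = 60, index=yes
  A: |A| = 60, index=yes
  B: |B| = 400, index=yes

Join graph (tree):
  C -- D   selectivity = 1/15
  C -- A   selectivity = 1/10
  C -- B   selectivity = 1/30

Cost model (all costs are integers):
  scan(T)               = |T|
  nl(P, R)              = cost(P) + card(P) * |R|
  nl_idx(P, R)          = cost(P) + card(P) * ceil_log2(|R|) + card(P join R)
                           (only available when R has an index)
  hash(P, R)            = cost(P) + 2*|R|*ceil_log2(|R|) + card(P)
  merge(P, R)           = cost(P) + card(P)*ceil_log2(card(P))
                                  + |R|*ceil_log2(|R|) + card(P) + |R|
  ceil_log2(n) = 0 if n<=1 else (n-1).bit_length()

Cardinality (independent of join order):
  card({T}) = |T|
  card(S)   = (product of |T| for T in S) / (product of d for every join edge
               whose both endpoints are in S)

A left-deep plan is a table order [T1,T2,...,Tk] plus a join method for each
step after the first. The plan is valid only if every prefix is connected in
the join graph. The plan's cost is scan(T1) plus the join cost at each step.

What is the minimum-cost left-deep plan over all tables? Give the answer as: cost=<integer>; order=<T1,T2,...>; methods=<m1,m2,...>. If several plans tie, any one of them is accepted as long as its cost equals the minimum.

cost=13140; order=C,D,A,B; methods=hash,hash,hash

Selinger DP (subsets sized 1..n):
  {C}: scan cost=150, card=150
  {D}: scan cost=60, card=60
  {A}: scan cost=60, card=60
  {B}: scan cost=400, card=400
  {CD}: card=600; try (D,hash)→1020, (C,nl_idx)→1140, (D,nl_idx)→1650, (C,merge)→1830, (D,merge)→1920, (C,hash)→2520 …(+2); best=1020 via (D,hash)
  {AC}: card=900; try (A,hash)→1020, (C,nl_idx)→1440, (C,merge)→1830, (A,merge)→1920, (A,nl_idx)→1950, (C,hash)→2520 …(+2); best=1020 via (A,hash)
  {BC}: card=2000; try (C,hash)→3200, (B,nl_idx)→3500, (B,merge)→5500, (C,nl_idx)→5600, (C,merge)→5750, (B,hash)→7500 …(+2); best=3200 via (C,hash)
  {ACD}: card=3600; try (A,hash)→2340, (D,hash)→2640, (A,merge)→8040, (A,nl_idx)→8220, (D,nl_idx)→10020, (D,merge)→11340 …(+2); best=2340 via (A,hash)
  {BCD}: card=8000; try (D,hash)→5920, (B,hash)→8820, (B,merge)→11620, (B,nl_idx)→14420, (D,nl_idx)→23200, (D,merge)→27620 …(+2); best=5920 via (D,hash)
  {ABC}: card=12000; try (A,hash)→5920, (B,hash)→9120, (B,merge)→14920, (B,nl_idx)→21120, (A,nl_idx)→27200, (A,merge)→27620 …(+2); best=5920 via (A,hash)
  {ABCD}: card=48000; try (B,hash)→13140, (A,hash)→14640, (D,hash)→18640, (B,merge)→53140, (B,nl_idx)→82740, (A,nl_idx)→101920 …(+6); best=13140 via (B,hash)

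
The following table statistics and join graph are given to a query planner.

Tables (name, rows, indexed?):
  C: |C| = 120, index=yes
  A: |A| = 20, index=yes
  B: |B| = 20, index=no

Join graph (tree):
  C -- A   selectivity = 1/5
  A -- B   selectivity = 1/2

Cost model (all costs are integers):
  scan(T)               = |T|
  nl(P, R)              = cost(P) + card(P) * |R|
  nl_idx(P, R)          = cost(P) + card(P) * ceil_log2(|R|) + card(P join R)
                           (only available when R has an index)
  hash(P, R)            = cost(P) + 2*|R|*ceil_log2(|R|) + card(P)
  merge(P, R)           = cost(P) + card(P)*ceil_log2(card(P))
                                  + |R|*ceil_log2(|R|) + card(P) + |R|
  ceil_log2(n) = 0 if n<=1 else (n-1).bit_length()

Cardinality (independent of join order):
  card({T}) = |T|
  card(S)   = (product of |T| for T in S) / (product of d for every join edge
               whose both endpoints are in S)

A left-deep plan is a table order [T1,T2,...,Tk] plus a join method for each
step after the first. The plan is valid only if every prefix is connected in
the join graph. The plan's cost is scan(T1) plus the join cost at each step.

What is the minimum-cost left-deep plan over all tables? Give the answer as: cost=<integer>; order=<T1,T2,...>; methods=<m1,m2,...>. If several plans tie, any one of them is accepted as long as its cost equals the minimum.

Selinger DP (subsets sized 1..n):
  {C}: scan cost=120, card=120
  {A}: scan cost=20, card=20
  {B}: scan cost=20, card=20
  {AC}: card=480; try (A,hash)→440, (C,nl_idx)→640, (C,merge)→1100, (A,merge)→1200, (A,nl_idx)→1200, (C,hash)→1720 …(+2); best=440 via (A,hash)
  {AB}: card=200; try (B,hash)→240, (A,hash)→240, (B,merge)→260, (A,merge)→260, (A,nl_idx)→320, (B,nl)→420 …(+1); best=240 via (B,hash)
  {ABC}: card=4800; try (B,hash)→1120, (C,hash)→2120, (C,merge)→3000, (B,merge)→5360, (C,nl_idx)→6440, (B,nl)→10040 …(+1); best=1120 via (B,hash)

cost=1120; order=C,A,B; methods=hash,hash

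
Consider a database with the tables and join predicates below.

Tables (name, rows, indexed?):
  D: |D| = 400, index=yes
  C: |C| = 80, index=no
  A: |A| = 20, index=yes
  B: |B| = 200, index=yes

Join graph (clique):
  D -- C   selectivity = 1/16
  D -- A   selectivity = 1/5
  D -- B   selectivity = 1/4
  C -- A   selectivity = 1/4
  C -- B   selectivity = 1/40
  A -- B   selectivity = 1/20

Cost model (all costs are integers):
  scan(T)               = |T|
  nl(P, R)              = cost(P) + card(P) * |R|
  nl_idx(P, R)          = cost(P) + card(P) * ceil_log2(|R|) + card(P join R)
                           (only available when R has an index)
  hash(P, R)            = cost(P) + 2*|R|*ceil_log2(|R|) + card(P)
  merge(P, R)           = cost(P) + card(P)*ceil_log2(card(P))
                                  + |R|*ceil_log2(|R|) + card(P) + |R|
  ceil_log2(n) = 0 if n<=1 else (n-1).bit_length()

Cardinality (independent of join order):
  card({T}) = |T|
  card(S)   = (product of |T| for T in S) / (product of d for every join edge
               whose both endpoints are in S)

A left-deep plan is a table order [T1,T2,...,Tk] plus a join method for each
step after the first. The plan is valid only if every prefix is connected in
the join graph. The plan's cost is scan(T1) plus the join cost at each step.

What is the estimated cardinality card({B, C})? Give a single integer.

Tables in S: B(200), C(80)
Edges inside S: C-B(d=40)
numerator = 200 * 80 = 16000
denominator = 40 = 40
card(S) = 16000 / 40 = 400

400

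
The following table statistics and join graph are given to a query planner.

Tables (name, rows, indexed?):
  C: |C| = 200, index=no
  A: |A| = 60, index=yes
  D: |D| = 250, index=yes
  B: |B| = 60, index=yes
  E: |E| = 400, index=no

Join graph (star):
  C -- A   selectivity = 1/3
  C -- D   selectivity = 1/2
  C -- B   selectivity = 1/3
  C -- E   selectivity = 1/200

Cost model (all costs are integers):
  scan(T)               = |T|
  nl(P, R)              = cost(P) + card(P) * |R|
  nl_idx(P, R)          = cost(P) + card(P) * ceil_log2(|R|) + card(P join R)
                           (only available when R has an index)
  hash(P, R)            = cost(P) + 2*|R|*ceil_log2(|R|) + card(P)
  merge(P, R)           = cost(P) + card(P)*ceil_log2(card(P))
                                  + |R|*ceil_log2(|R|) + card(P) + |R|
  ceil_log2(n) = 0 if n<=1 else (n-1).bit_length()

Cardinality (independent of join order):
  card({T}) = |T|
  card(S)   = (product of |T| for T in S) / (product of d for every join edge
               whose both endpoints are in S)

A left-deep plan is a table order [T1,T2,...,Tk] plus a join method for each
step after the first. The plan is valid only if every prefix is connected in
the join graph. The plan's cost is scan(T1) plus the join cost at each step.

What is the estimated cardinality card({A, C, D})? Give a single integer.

500000

Tables in S: A(60), C(200), D(250)
Edges inside S: C-A(d=3), C-D(d=2)
numerator = 60 * 200 * 250 = 3000000
denominator = 3 * 2 = 6
card(S) = 3000000 / 6 = 500000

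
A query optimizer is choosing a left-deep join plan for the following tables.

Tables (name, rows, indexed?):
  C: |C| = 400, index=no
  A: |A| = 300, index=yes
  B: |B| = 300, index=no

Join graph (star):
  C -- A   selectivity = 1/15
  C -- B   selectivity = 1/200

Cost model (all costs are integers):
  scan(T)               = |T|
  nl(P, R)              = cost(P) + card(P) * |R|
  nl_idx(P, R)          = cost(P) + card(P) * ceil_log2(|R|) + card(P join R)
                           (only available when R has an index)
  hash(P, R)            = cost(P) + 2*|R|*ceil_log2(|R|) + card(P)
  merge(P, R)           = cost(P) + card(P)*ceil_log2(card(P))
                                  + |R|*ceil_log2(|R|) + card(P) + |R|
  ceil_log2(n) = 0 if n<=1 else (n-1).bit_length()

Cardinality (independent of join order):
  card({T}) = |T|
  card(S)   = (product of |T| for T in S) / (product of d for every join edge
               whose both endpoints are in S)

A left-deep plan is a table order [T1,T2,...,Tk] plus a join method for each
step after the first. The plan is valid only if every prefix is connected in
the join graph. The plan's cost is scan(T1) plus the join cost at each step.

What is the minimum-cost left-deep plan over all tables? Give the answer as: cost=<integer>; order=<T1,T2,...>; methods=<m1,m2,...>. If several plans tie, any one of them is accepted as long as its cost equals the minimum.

cost=12200; order=C,B,A; methods=hash,hash

Selinger DP (subsets sized 1..n):
  {C}: scan cost=400, card=400
  {A}: scan cost=300, card=300
  {B}: scan cost=300, card=300
  {AC}: card=8000; try (A,hash)→6200, (C,merge)→7300, (A,merge)→7400, (C,hash)→7800, (A,nl_idx)→12000, (C,nl)→120300 …(+1); best=6200 via (A,hash)
  {BC}: card=600; try (B,hash)→6200, (C,merge)→7300, (B,merge)→7400, (C,hash)→7800, (C,nl)→120300, (B,nl)→120400; best=6200 via (B,hash)
  {ABC}: card=12000; try (A,hash)→12200, (A,merge)→15800, (B,hash)→19600, (A,nl_idx)→23600, (B,merge)→121200, (A,nl)→186200 …(+1); best=12200 via (A,hash)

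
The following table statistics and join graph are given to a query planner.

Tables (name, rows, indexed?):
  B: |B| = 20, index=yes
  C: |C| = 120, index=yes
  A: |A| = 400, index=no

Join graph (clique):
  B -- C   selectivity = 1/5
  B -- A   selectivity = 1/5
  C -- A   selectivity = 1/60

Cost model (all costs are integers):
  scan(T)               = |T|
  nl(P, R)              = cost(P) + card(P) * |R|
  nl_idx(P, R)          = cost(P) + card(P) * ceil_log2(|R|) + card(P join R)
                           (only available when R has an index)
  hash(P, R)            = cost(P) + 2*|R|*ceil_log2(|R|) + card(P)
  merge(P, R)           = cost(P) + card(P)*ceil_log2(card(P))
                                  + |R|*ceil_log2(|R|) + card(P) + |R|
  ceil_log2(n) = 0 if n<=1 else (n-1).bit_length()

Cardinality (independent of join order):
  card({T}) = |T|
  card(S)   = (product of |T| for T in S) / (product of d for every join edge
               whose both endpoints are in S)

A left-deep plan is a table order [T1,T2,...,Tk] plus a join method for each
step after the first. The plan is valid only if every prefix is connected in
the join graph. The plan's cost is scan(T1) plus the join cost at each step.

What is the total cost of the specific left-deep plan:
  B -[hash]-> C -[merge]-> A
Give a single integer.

step 1: scan B: cost=20, card=20
step 2: join C via hash
    card(P join C) = 20*120/(5) = 480
    cost = 20 + 2*120*7 + 20 = 1720
step 3: join A via merge
    card(P join A) = 480*400/(5*60) = 640
    cost = 1720 + 480*9 + 400*9 + 480 + 400 = 10520

10520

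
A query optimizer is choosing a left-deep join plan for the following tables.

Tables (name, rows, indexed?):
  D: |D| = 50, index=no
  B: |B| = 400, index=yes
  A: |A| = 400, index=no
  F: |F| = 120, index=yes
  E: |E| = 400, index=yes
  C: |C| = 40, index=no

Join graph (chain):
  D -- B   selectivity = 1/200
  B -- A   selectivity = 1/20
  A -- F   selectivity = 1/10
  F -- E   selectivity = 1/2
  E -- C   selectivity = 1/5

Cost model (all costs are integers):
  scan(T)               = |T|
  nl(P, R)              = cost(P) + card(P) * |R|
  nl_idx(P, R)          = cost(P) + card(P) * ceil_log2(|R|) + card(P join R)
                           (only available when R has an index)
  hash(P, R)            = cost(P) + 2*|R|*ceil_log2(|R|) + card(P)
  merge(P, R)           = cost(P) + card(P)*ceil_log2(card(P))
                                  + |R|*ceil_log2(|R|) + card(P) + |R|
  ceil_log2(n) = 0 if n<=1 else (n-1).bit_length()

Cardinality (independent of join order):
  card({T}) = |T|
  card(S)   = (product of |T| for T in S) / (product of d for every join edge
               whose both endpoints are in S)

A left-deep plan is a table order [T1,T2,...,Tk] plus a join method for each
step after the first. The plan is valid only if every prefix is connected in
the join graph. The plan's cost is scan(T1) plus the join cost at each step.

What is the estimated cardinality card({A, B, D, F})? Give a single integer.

Tables in S: A(400), B(400), D(50), F(120)
Edges inside S: D-B(d=200), B-A(d=20), A-F(d=10)
numerator = 400 * 400 * 50 * 120 = 960000000
denominator = 200 * 20 * 10 = 40000
card(S) = 960000000 / 40000 = 24000

24000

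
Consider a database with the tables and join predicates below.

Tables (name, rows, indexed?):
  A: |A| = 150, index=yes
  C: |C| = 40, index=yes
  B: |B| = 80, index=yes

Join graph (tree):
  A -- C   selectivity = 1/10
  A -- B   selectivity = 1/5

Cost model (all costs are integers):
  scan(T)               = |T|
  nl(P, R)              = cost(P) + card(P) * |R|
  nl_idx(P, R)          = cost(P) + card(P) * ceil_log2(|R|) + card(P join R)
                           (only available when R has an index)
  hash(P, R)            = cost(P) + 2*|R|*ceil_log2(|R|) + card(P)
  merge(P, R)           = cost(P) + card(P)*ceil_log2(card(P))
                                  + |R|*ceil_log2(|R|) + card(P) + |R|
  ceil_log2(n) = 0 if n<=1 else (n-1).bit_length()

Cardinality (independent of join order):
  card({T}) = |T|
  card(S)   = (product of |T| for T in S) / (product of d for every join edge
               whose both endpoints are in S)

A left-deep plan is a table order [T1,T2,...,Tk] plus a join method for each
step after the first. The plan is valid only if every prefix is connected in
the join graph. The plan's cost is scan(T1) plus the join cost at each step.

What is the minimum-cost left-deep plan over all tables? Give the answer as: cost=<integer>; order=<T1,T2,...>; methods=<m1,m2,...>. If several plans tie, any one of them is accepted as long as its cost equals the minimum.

Selinger DP (subsets sized 1..n):
  {A}: scan cost=150, card=150
  {C}: scan cost=40, card=40
  {B}: scan cost=80, card=80
  {AC}: card=600; try (C,hash)→780, (A,nl_idx)→960, (C,nl_idx)→1650, (A,merge)→1670, (C,merge)→1780, (A,hash)→2480 …(+2); best=780 via (C,hash)
  {AB}: card=2400; try (B,hash)→1420, (A,merge)→2070, (B,merge)→2140, (A,hash)→2560, (A,nl_idx)→3120, (B,nl_idx)→3600 …(+2); best=1420 via (B,hash)
  {ABC}: card=9600; try (B,hash)→2500, (C,hash)→4300, (B,merge)→8020, (B,nl_idx)→14580, (C,nl_idx)→25420, (C,merge)→32900 …(+2); best=2500 via (B,hash)

cost=2500; order=A,C,B; methods=hash,hash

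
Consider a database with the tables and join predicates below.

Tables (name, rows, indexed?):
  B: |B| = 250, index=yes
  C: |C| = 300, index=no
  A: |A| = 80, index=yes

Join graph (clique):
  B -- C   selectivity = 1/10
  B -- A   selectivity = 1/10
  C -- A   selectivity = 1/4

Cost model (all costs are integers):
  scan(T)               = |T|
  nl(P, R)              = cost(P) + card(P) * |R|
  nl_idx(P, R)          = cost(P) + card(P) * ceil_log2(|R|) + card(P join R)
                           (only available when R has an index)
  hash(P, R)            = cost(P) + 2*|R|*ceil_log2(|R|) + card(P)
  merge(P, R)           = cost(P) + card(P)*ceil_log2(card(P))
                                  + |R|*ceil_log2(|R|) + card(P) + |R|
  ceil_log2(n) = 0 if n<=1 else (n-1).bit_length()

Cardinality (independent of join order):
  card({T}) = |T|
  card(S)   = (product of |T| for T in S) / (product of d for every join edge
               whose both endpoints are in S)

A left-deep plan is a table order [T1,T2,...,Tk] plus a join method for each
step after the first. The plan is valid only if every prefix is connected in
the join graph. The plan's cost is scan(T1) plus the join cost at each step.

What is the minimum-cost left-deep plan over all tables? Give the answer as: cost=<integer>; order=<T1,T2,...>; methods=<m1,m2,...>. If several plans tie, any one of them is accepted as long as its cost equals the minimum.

Selinger DP (subsets sized 1..n):
  {B}: scan cost=250, card=250
  {C}: scan cost=300, card=300
  {A}: scan cost=80, card=80
  {BC}: card=7500; try (B,hash)→4600, (C,merge)→5500, (B,merge)→5550, (C,hash)→5900, (B,nl_idx)→10200, (C,nl)→75250 …(+1); best=4600 via (B,hash)
  {AB}: card=2000; try (A,hash)→1620, (B,nl_idx)→2720, (B,merge)→2970, (A,merge)→3140, (A,nl_idx)→4000, (B,hash)→4160 …(+2); best=1620 via (A,hash)
  {AC}: card=6000; try (A,hash)→1720, (C,merge)→3720, (A,merge)→3940, (C,hash)→5560, (A,nl_idx)→8400, (C,nl)→24080 …(+1); best=1720 via (A,hash)
  {ABC}: card=15000; try (C,hash)→9020, (B,hash)→11720, (A,hash)→13220, (C,merge)→28620, (B,nl_idx)→64720, (A,nl_idx)→72100 …(+5); best=9020 via (C,hash)

cost=9020; order=B,A,C; methods=hash,hash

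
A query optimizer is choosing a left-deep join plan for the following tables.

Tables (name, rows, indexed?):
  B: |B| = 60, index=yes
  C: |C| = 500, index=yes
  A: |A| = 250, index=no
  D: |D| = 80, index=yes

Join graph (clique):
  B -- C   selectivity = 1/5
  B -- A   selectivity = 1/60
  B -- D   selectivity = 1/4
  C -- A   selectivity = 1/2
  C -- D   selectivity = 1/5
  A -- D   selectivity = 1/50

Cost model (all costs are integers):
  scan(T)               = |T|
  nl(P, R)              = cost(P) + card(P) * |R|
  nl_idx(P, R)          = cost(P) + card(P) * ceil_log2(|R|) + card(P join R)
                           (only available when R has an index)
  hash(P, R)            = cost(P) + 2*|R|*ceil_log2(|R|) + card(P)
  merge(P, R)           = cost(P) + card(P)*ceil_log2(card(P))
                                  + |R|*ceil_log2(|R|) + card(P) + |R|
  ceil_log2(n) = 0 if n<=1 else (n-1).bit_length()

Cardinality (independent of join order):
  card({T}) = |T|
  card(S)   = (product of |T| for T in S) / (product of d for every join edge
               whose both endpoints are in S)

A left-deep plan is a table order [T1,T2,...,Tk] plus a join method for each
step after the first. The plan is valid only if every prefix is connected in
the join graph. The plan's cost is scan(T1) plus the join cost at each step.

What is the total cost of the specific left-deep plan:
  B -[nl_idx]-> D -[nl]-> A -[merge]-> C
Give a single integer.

step 1: scan B: cost=60, card=60
step 2: join D via nl_idx
    card(P join D) = 60*80/(4) = 1200
    cost = 60 + 60*7 + 1200 = 1680
step 3: join A via nl
    card(P join A) = 1200*250/(60*50) = 100
    cost = 1680 + 1200*250 = 301680
step 4: join C via merge
    card(P join C) = 100*500/(5*2*5) = 1000
    cost = 301680 + 100*7 + 500*9 + 100 + 500 = 307480

307480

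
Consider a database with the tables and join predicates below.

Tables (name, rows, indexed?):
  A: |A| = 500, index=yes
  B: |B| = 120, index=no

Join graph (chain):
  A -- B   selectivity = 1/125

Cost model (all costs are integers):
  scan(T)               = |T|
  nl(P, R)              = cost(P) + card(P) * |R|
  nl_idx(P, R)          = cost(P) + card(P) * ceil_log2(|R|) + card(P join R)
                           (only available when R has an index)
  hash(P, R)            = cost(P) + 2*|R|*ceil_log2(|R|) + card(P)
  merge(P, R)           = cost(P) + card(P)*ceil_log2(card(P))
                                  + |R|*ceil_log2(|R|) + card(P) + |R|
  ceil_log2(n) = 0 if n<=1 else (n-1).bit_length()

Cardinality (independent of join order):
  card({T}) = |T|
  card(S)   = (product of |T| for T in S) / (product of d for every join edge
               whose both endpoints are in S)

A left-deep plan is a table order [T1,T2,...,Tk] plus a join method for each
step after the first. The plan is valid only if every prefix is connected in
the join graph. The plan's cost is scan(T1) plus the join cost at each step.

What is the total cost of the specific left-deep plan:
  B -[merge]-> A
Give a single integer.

step 1: scan B: cost=120, card=120
step 2: join A via merge
    card(P join A) = 120*500/(125) = 480
    cost = 120 + 120*7 + 500*9 + 120 + 500 = 6080

6080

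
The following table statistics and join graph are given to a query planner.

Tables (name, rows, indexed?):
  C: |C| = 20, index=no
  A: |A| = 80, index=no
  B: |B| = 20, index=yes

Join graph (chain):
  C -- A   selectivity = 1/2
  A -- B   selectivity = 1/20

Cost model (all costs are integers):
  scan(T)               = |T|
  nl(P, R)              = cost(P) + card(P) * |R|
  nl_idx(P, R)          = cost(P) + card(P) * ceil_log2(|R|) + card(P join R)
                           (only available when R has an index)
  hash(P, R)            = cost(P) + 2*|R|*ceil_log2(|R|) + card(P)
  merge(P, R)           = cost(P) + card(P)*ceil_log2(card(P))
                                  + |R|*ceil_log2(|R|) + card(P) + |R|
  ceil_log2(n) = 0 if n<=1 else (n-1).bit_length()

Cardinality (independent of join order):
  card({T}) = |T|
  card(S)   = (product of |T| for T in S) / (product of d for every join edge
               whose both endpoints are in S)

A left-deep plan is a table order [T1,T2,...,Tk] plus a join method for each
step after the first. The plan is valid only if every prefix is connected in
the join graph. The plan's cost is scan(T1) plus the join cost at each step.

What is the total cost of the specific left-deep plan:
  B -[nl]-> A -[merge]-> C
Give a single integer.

2380

step 1: scan B: cost=20, card=20
step 2: join A via nl
    card(P join A) = 20*80/(20) = 80
    cost = 20 + 20*80 = 1620
step 3: join C via merge
    card(P join C) = 80*20/(2) = 800
    cost = 1620 + 80*7 + 20*5 + 80 + 20 = 2380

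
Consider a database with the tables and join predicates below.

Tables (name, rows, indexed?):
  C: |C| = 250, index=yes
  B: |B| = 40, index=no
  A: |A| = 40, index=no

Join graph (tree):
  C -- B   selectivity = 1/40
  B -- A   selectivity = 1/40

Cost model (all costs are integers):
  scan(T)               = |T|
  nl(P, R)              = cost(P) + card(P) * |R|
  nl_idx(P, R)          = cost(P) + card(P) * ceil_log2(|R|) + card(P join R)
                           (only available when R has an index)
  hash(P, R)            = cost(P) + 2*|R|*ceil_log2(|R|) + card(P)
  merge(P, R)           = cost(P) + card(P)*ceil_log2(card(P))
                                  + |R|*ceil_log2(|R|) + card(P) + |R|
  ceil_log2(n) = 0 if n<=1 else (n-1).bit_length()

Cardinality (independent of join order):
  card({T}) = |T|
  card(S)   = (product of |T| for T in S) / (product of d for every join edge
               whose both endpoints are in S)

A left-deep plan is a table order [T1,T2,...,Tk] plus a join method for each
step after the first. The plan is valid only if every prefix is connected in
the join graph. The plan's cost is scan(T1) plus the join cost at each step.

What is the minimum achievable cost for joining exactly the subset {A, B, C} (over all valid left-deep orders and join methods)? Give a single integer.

1130

Selinger DP over subsets of {A,B,C}:
  {C}: scan cost=250, card=250
  {B}: scan cost=40, card=40
  {A}: scan cost=40, card=40
  {BC}: card=250; try (C,nl_idx)→610, (B,hash)→980, (C,merge)→2570, (B,merge)→2780, (C,hash)→4080, (C,nl)→10040 …(+1); best=610 via (C,nl_idx)
  {AB}: card=40; try (B,hash)→560, (A,hash)→560, (B,merge)→600, (A,merge)→600, (B,nl)→1640, (A,nl)→1640; best=560 via (B,hash)
  {ABC}: card=250; try (C,nl_idx)→1130, (A,hash)→1340, (C,merge)→3090, (A,merge)→3140, (C,hash)→4600, (C,nl)→10560 …(+1); best=1130 via (C,nl_idx)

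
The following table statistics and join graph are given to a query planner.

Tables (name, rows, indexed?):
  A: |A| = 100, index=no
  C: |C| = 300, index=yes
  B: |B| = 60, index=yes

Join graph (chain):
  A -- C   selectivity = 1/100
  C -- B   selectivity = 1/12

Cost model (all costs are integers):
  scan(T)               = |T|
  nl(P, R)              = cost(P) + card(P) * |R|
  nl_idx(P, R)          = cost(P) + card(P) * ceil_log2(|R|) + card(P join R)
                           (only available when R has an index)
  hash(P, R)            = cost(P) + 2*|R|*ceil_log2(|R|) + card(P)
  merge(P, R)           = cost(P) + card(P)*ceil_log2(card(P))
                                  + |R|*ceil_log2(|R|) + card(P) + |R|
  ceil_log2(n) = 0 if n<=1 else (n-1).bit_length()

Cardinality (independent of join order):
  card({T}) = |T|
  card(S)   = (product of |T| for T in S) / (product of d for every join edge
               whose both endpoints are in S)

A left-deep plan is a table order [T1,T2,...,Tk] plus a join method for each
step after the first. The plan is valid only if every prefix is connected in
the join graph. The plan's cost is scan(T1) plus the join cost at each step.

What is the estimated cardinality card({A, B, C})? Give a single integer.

1500

Tables in S: A(100), B(60), C(300)
Edges inside S: A-C(d=100), C-B(d=12)
numerator = 100 * 60 * 300 = 1800000
denominator = 100 * 12 = 1200
card(S) = 1800000 / 1200 = 1500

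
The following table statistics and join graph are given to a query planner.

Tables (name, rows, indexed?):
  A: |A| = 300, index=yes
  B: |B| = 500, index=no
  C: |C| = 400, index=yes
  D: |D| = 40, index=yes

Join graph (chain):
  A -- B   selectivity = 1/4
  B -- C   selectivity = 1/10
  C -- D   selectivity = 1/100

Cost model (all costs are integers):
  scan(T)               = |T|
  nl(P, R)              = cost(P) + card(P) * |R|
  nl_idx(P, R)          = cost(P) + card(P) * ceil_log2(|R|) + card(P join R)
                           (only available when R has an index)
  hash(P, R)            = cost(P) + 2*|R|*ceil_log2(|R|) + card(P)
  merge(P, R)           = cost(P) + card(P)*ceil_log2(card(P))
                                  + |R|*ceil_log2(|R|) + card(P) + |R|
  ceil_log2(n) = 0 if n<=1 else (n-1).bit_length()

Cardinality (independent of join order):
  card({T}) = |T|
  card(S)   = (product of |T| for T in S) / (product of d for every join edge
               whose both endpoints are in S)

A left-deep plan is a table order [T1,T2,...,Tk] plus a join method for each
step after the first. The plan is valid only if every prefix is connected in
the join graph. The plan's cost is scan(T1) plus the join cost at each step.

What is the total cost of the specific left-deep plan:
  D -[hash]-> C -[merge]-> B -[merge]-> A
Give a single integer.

128720

step 1: scan D: cost=40, card=40
step 2: join C via hash
    card(P join C) = 40*400/(100) = 160
    cost = 40 + 2*400*9 + 40 = 7280
step 3: join B via merge
    card(P join B) = 160*500/(10) = 8000
    cost = 7280 + 160*8 + 500*9 + 160 + 500 = 13720
step 4: join A via merge
    card(P join A) = 8000*300/(4) = 600000
    cost = 13720 + 8000*13 + 300*9 + 8000 + 300 = 128720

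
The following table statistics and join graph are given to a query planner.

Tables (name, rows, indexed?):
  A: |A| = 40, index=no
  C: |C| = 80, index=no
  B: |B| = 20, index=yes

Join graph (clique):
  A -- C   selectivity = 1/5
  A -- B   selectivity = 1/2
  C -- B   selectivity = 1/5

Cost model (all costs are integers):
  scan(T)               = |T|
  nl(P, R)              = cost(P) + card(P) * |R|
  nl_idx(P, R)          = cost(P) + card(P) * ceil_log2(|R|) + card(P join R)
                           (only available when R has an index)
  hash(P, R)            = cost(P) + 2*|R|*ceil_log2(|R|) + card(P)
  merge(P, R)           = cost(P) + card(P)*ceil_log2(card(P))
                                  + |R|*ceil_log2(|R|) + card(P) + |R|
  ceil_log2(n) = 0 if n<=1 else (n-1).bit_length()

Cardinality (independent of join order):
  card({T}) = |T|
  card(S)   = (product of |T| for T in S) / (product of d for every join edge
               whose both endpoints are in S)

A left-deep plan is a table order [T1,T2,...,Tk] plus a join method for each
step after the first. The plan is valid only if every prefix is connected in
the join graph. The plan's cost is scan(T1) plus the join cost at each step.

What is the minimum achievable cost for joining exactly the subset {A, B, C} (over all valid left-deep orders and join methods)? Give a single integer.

Selinger DP over subsets of {A,B,C}:
  {A}: scan cost=40, card=40
  {C}: scan cost=80, card=80
  {B}: scan cost=20, card=20
  {AC}: card=640; try (A,hash)→640, (C,merge)→960, (A,merge)→1000, (C,hash)→1200, (C,nl)→3240, (A,nl)→3280; best=640 via (A,hash)
  {AB}: card=400; try (B,hash)→280, (A,merge)→420, (B,merge)→440, (A,hash)→520, (B,nl_idx)→640, (A,nl)→820 …(+1); best=280 via (B,hash)
  {BC}: card=320; try (B,hash)→360, (C,merge)→780, (B,nl_idx)→800, (B,merge)→840, (C,hash)→1160, (C,nl)→1620 …(+1); best=360 via (B,hash)
  {ABC}: card=1280; try (A,hash)→1160, (B,hash)→1480, (C,hash)→1800, (A,merge)→3840, (C,merge)→4920, (B,nl_idx)→5120 …(+4); best=1160 via (A,hash)

1160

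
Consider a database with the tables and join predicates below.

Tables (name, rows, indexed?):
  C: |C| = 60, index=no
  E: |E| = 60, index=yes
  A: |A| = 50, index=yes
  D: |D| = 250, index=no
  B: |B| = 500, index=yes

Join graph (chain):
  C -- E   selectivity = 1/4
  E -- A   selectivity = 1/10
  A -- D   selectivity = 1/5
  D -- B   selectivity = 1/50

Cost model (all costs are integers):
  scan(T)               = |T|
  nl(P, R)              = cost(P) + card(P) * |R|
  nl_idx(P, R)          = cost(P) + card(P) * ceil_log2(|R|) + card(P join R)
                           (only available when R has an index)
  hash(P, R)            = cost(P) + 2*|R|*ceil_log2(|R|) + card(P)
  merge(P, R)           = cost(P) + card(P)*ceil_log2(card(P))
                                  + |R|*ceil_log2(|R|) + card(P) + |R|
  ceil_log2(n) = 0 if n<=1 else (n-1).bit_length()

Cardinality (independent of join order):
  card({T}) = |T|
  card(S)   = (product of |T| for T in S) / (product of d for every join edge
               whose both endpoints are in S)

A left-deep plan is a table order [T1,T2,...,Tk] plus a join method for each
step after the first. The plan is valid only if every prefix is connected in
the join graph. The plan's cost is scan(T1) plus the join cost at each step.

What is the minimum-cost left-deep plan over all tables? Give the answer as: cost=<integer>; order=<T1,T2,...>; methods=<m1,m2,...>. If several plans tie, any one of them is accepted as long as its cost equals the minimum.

Selinger DP (subsets sized 1..n):
  {C}: scan cost=60, card=60
  {E}: scan cost=60, card=60
  {A}: scan cost=50, card=50
  {D}: scan cost=250, card=250
  {B}: scan cost=500, card=500
  {CE}: card=900; try (E,hash)→840, (C,hash)→840, (E,merge)→900, (C,merge)→900, (E,nl_idx)→1320, (E,nl)→3660 …(+1); best=840 via (E,hash)
  {AE}: card=300; try (E,nl_idx)→650, (A,hash)→720, (A,nl_idx)→720, (E,hash)→820, (E,merge)→820, (A,merge)→830 …(+2); best=650 via (E,nl_idx)
  {AD}: card=2500; try (A,hash)→1100, (D,merge)→2650, (A,merge)→2850, (D,hash)→4100, (A,nl_idx)→4250, (D,nl)→12550 …(+1); best=1100 via (A,hash)
  {BD}: card=2500; try (D,hash)→5000, (B,nl_idx)→5000, (B,merge)→7500, (D,merge)→7750, (B,hash)→9500, (B,nl)→125250 …(+1); best=5000 via (D,hash)
  {ACE}: card=4500; try (C,hash)→1670, (A,hash)→2340, (C,merge)→4070, (A,nl_idx)→10740, (A,merge)→11090, (C,nl)→18650 …(+1); best=1670 via (C,hash)
  {ADE}: card=15000; try (E,hash)→4320, (D,hash)→4950, (D,merge)→5900, (E,nl_idx)→31100, (E,merge)→34020, (D,nl)→75650 …(+1); best=4320 via (E,hash)
  {ABD}: card=25000; try (A,hash)→8100, (B,hash)→12600, (A,merge)→37850, (B,merge)→38600, (A,nl_idx)→45000, (B,nl_idx)→48600 …(+2); best=8100 via (A,hash)
  {ACDE}: card=225000; try (D,hash)→10170, (C,hash)→20040, (D,merge)→66920, (C,merge)→229740, (C,nl)→904320, (D,nl)→1126670; best=10170 via (D,hash)
  {ABDE}: card=150000; try (B,hash)→28320, (E,hash)→33820, (B,merge)→234320, (B,nl_idx)→289320, (E,nl_idx)→308100, (E,merge)→408520 …(+2); best=28320 via (B,hash)
  {ABCDE}: card=2250000; try (C,hash)→179040, (B,hash)→244170, (C,merge)→2878740, (B,nl_idx)→4285170, (B,merge)→4290170, (C,nl)→9028320 …(+1); best=179040 via (C,hash)

cost=179040; order=D,A,E,B,C; methods=hash,hash,hash,hash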